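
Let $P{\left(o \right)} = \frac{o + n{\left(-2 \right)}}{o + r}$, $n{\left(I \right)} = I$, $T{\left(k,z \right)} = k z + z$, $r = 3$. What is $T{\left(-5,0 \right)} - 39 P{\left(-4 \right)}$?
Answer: $-234$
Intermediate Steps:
$T{\left(k,z \right)} = z + k z$
$P{\left(o \right)} = \frac{-2 + o}{3 + o}$ ($P{\left(o \right)} = \frac{o - 2}{o + 3} = \frac{-2 + o}{3 + o}$)
$T{\left(-5,0 \right)} - 39 P{\left(-4 \right)} = 0 \left(1 - 5\right) - 39 \frac{-2 - 4}{3 - 4} = 0 \left(-4\right) - 39 \frac{1}{-1} \left(-6\right) = 0 - 39 \left(\left(-1\right) \left(-6\right)\right) = 0 - 234 = -234$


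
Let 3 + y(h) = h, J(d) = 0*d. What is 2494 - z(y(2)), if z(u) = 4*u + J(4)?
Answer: 2498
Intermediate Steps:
J(d) = 0
y(h) = -3 + h
z(u) = 4*u (z(u) = 4*u + 0 = 4*u)
2494 - z(y(2)) = 2494 - 4*(-3 + 2) = 2494 - 4*(-1) = 2494 - 1*(-4) = 2494 + 4 = 2498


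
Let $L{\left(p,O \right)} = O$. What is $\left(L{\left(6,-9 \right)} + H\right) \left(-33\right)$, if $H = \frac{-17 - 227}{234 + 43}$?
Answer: $\frac{90321}{277} \approx 326.07$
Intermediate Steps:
$H = - \frac{244}{277} \approx -0.88087$
$\left(L{\left(6,-9 \right)} + H\right) \left(-33\right) = \left(-9 - \frac{244}{277}\right) \left(-33\right) = \left(- \frac{2737}{277}\right) \left(-33\right) = \frac{90321}{277}$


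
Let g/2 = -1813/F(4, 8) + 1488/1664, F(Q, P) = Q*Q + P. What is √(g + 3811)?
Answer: √22277814/78 ≈ 60.512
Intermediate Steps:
F(Q, P) = P + Q² (F(Q, P) = Q² + P = P + Q²)
g = -11645/78 (g = 2*(-1813/(8 + 4²) + 1488/1664) = 2*(-1813/(8 + 16) + 1488*(1/1664)) = 2*(-1813/24 + 93/104) = 2*(-11645/156) = -11645/78 ≈ -149.29)
√(g + 3811) = √(-11645/78 + 3811) = √(285613/78) = √22277814/78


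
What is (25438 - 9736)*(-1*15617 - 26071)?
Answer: -654584976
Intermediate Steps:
(25438 - 9736)*(-1*15617 - 26071) = 15702*(-15617 - 26071) = 15702*(-41688) = -654584976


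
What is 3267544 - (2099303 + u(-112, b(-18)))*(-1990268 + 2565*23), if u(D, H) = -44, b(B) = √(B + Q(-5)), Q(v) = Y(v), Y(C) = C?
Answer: 4054245494251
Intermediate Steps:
Q(v) = v
b(B) = √(-5 + B) (b(B) = √(B - 5) = √(-5 + B))
3267544 - (2099303 + u(-112, b(-18)))*(-1990268 + 2565*23) = 3267544 - (2099303 - 44)*(-1990268 + 2565*23) = 3267544 - 2099259*(-1990268 + 58995) = 3267544 - 2099259*(-1931273) = 3267544 - 1*(-4054242226707) = 3267544 + 4054242226707 = 4054245494251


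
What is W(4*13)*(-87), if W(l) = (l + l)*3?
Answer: -27144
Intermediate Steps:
W(l) = 6*l (W(l) = (2*l)*3 = 6*l)
W(4*13)*(-87) = (6*(4*13))*(-87) = (6*52)*(-87) = 312*(-87) = -27144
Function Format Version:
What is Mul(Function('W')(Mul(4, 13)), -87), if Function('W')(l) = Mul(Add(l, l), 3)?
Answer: -27144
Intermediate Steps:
Function('W')(l) = Mul(6, l) (Function('W')(l) = Mul(Mul(2, l), 3) = Mul(6, l))
Mul(Function('W')(Mul(4, 13)), -87) = Mul(Mul(6, Mul(4, 13)), -87) = Mul(Mul(6, 52), -87) = Mul(312, -87) = -27144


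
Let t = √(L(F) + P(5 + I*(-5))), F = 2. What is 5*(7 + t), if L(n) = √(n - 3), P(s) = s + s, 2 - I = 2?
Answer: 35 + 5*√(10 + I) ≈ 50.831 + 0.78959*I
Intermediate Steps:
I = 0 (I = 2 - 1*2 = 2 - 2 = 0)
P(s) = 2*s
L(n) = √(-3 + n)
t = √(10 + I) (t = √(√(-3 + 2) + 2*(5 + 0*(-5))) = √(√(-1) + 2*(5 + 0)) = √(I + 2*5) = √(I + 10) = √(10 + I) ≈ 3.1662 + 0.15792*I)
5*(7 + t) = 5*(7 + √(10 + I)) = 35 + 5*√(10 + I)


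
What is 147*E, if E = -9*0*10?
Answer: 0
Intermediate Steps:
E = 0 (E = 0*10 = 0)
147*E = 147*0 = 0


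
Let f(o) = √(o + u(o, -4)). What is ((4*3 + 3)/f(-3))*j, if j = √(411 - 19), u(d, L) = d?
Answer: -70*I*√3 ≈ -121.24*I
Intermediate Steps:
j = 14*√2 (j = √392 = 14*√2 ≈ 19.799)
f(o) = √2*√o (f(o) = √(o + o) = √(2*o) = √2*√o)
((4*3 + 3)/f(-3))*j = ((4*3 + 3)/((√2*√(-3))))*(14*√2) = ((12 + 3)/((√2*(I*√3))))*(14*√2) = (15/((I*√6)))*(14*√2) = (15*(-I*√6/6))*(14*√2) = (-5*I*√6/2)*(14*√2) = -70*I*√3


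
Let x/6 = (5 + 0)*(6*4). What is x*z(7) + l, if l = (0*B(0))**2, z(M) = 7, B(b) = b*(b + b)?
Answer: 5040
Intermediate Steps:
B(b) = 2*b**2 (B(b) = b*(2*b) = 2*b**2)
x = 720 (x = 6*((5 + 0)*(6*4)) = 6*(5*24) = 6*120 = 720)
l = 0 (l = (0*(2*0**2))**2 = (0*(2*0))**2 = (0*0)**2 = 0**2 = 0)
x*z(7) + l = 720*7 + 0 = 5040 + 0 = 5040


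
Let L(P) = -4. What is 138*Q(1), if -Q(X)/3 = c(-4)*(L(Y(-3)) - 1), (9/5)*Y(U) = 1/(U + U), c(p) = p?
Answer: -8280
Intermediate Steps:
Y(U) = 5/(18*U) (Y(U) = 5/(9*(U + U)) = 5/(9*((2*U))) = 5*(1/(2*U))/9 = 5/(18*U))
Q(X) = -60 (Q(X) = -(-12)*(-4 - 1) = -(-12)*(-5) = -3*20 = -60)
138*Q(1) = 138*(-60) = -8280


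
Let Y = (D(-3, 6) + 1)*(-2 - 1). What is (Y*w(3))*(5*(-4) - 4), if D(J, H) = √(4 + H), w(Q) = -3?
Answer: -216 - 216*√10 ≈ -899.05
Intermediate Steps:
Y = -3 - 3*√10 (Y = (√(4 + 6) + 1)*(-2 - 1) = (√10 + 1)*(-3) = (1 + √10)*(-3) = -3 - 3*√10 ≈ -12.487)
(Y*w(3))*(5*(-4) - 4) = ((-3 - 3*√10)*(-3))*(5*(-4) - 4) = (9 + 9*√10)*(-20 - 4) = (9 + 9*√10)*(-24) = -216 - 216*√10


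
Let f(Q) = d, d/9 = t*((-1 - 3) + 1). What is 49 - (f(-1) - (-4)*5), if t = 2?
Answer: 83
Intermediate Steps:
d = -54 (d = 9*(2*((-1 - 3) + 1)) = 9*(2*(-4 + 1)) = 9*(2*(-3)) = 9*(-6) = -54)
f(Q) = -54
49 - (f(-1) - (-4)*5) = 49 - (-54 - (-4)*5) = 49 - (-54 - 4*(-5)) = 49 - (-54 + 20) = 49 - 1*(-34) = 49 + 34 = 83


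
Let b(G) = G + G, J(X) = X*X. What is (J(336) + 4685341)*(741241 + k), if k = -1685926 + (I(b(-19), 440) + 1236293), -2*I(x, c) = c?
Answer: 1398148682956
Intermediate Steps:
J(X) = X²
b(G) = 2*G
I(x, c) = -c/2
k = -449853 (k = -1685926 + (-½*440 + 1236293) = -1685926 + (-220 + 1236293) = -1685926 + 1236073 = -449853)
(J(336) + 4685341)*(741241 + k) = (336² + 4685341)*(741241 - 449853) = (112896 + 4685341)*291388 = 4798237*291388 = 1398148682956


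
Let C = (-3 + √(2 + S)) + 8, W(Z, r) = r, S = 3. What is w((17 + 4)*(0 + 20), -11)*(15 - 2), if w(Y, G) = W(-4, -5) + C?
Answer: 13*√5 ≈ 29.069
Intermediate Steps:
C = 5 + √5 (C = (-3 + √(2 + 3)) + 8 = (-3 + √5) + 8 = 5 + √5 ≈ 7.2361)
w(Y, G) = √5 (w(Y, G) = -5 + (5 + √5) = √5)
w((17 + 4)*(0 + 20), -11)*(15 - 2) = √5*(15 - 2) = √5*13 = 13*√5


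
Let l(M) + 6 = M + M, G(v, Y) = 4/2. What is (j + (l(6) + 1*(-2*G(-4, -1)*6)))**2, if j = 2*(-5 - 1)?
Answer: 900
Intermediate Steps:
G(v, Y) = 2 (G(v, Y) = 4*(1/2) = 2)
l(M) = -6 + 2*M (l(M) = -6 + (M + M) = -6 + 2*M)
j = -12 (j = 2*(-6) = -12)
(j + (l(6) + 1*(-2*G(-4, -1)*6)))**2 = (-12 + ((-6 + 2*6) + 1*(-2*2*6)))**2 = (-12 + ((-6 + 12) + 1*(-4*6)))**2 = (-12 + (6 + 1*(-24)))**2 = (-12 + (6 - 24))**2 = (-12 - 18)**2 = (-30)**2 = 900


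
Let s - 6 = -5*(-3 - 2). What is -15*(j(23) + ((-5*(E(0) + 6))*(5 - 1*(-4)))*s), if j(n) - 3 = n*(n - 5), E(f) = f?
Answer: 119295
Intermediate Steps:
s = 31 (s = 6 - 5*(-3 - 2) = 6 - 5*(-5) = 6 + 25 = 31)
j(n) = 3 + n*(-5 + n) (j(n) = 3 + n*(n - 5) = 3 + n*(-5 + n))
-15*(j(23) + ((-5*(E(0) + 6))*(5 - 1*(-4)))*s) = -15*((3 + 23² - 5*23) + ((-5*(0 + 6))*(5 - 1*(-4)))*31) = -15*((3 + 529 - 115) + ((-5*6)*(5 + 4))*31) = -15*(417 - 30*9*31) = -15*(417 - 270*31) = -15*(417 - 8370) = -15*(-7953) = 119295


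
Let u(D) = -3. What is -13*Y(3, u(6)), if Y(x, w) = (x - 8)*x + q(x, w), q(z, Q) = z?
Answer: 156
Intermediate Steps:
Y(x, w) = x + x*(-8 + x) (Y(x, w) = (x - 8)*x + x = (-8 + x)*x + x = x*(-8 + x) + x = x + x*(-8 + x))
-13*Y(3, u(6)) = -39*(-7 + 3) = -39*(-4) = -13*(-12) = 156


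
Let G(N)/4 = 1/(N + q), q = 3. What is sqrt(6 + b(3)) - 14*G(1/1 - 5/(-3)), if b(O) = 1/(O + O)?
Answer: -168/17 + sqrt(222)/6 ≈ -7.3991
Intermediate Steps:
b(O) = 1/(2*O)
G(N) = 4/(3 + N) (G(N) = 4/(N + 3) = 4/(3 + N))
sqrt(6 + b(3)) - 14*G(1/1 - 5/(-3)) = sqrt(6 + (1/2)/3) - 56/(3 + (1/1 - 5/(-3))) = sqrt(6 + (1/2)*(1/3)) - 56/(3 + (1*1 - 5*(-1/3))) = sqrt(6 + 1/6) - 56/(3 + (1 + 5/3)) = sqrt(37/6) - 56/(3 + 8/3) = sqrt(222)/6 - 56/17/3 = sqrt(222)/6 - 56*3/17 = sqrt(222)/6 - 14*12/17 = sqrt(222)/6 - 168/17 = -168/17 + sqrt(222)/6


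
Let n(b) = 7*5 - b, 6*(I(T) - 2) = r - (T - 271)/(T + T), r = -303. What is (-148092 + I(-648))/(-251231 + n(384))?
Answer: 1151941447/1956286080 ≈ 0.58884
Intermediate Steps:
I(T) = -97/2 - (-271 + T)/(12*T) (I(T) = 2 + (-303 - (T - 271)/(T + T))/6 = 2 + (-303 - (-271 + T)/(2*T))/6 = 2 + (-101/2 - (-271 + T)/(12*T)) = -97/2 - (-271 + T)/(12*T))
n(b) = 35 - b
(-148092 + I(-648))/(-251231 + n(384)) = (-148092 + (1/12)*(271 - 583*(-648))/(-648))/(-251231 + (35 - 1*384)) = (-148092 + (1/12)*(-1/648)*(271 + 377784))/(-251231 + (35 - 384)) = (-148092 + (1/12)*(-1/648)*378055)/(-251231 - 349) = (-148092 - 378055/7776)/(-251580) = -1151941447/7776*(-1/251580) = 1151941447/1956286080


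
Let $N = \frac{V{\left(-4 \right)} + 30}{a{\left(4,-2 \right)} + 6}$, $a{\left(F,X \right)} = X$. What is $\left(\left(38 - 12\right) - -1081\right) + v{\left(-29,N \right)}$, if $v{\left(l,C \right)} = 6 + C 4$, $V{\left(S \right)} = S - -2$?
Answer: $1141$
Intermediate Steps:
$V{\left(S \right)} = 2 + S$ ($V{\left(S \right)} = S + 2 = 2 + S$)
$N = 7$ ($N = \frac{\left(2 - 4\right) + 30}{-2 + 6} = \frac{-2 + 30}{4} = 28 \cdot \frac{1}{4} = 7$)
$v{\left(l,C \right)} = 6 + 4 C$
$\left(\left(38 - 12\right) - -1081\right) + v{\left(-29,N \right)} = \left(\left(38 - 12\right) - -1081\right) + \left(6 + 4 \cdot 7\right) = \left(26 + 1081\right) + \left(6 + 28\right) = 1107 + 34 = 1141$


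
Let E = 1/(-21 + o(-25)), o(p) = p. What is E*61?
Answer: -61/46 ≈ -1.3261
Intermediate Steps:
E = -1/46 (E = 1/(-21 - 25) = 1/(-46) = -1/46 ≈ -0.021739)
E*61 = -1/46*61 = -61/46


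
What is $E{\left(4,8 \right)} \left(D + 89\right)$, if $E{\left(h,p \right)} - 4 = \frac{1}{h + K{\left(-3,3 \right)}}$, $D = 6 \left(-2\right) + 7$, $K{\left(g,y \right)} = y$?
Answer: $348$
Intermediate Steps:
$D = -5$ ($D = -12 + 7 = -5$)
$E{\left(h,p \right)} = 4 + \frac{1}{3 + h}$ ($E{\left(h,p \right)} = 4 + \frac{1}{h + 3} = 4 + \frac{1}{3 + h}$)
$E{\left(4,8 \right)} \left(D + 89\right) = \frac{13 + 4 \cdot 4}{3 + 4} \left(-5 + 89\right) = \frac{13 + 16}{7} \cdot 84 = \frac{1}{7} \cdot 29 \cdot 84 = \frac{29}{7} \cdot 84 = 348$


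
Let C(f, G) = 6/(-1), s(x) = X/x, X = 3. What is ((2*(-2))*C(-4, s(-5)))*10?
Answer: 240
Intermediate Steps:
s(x) = 3/x
C(f, G) = -6 (C(f, G) = 6*(-1) = -6)
((2*(-2))*C(-4, s(-5)))*10 = ((2*(-2))*(-6))*10 = -4*(-6)*10 = 24*10 = 240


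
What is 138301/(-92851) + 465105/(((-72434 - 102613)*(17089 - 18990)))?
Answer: -15326152163364/10299167461099 ≈ -1.4881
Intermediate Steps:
138301/(-92851) + 465105/(((-72434 - 102613)*(17089 - 18990))) = 138301*(-1/92851) + 465105/((-175047*(-1901))) = -138301/92851 + 465105/332764347 = -138301/92851 + 465105*(1/332764347) = -138301/92851 + 155035/110921449 = -15326152163364/10299167461099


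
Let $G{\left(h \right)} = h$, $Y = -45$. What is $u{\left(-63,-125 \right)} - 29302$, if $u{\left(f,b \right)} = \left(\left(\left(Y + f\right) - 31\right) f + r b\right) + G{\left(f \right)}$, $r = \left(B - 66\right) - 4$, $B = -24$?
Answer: $-8858$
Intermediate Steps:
$r = -94$ ($r = \left(-24 - 66\right) - 4 = -90 - 4 = -94$)
$u{\left(f,b \right)} = f - 94 b + f \left(-76 + f\right)$ ($u{\left(f,b \right)} = \left(\left(\left(-45 + f\right) - 31\right) f - 94 b\right) + f = \left(\left(-76 + f\right) f - 94 b\right) + f = \left(f \left(-76 + f\right) - 94 b\right) + f = \left(- 94 b + f \left(-76 + f\right)\right) + f = f - 94 b + f \left(-76 + f\right)$)
$u{\left(-63,-125 \right)} - 29302 = \left(\left(-63\right)^{2} - -11750 - -4725\right) - 29302 = \left(3969 + 11750 + 4725\right) - 29302 = 20444 - 29302 = -8858$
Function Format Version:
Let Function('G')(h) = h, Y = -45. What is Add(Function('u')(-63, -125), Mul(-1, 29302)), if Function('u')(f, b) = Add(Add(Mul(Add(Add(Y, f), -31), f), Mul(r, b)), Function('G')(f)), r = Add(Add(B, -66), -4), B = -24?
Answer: -8858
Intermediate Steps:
r = -94 (r = Add(Add(-24, -66), -4) = Add(-90, -4) = -94)
Function('u')(f, b) = Add(f, Mul(-94, b), Mul(f, Add(-76, f))) (Function('u')(f, b) = Add(Add(Mul(Add(Add(-45, f), -31), f), Mul(-94, b)), f) = Add(Add(Mul(Add(-76, f), f), Mul(-94, b)), f) = Add(Add(Mul(f, Add(-76, f)), Mul(-94, b)), f) = Add(Add(Mul(-94, b), Mul(f, Add(-76, f))), f) = Add(f, Mul(-94, b), Mul(f, Add(-76, f))))
Add(Function('u')(-63, -125), Mul(-1, 29302)) = Add(Add(Pow(-63, 2), Mul(-94, -125), Mul(-75, -63)), Mul(-1, 29302)) = Add(Add(3969, 11750, 4725), -29302) = Add(20444, -29302) = -8858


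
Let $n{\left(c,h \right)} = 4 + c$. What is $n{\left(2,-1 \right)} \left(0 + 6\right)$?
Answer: $36$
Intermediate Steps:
$n{\left(2,-1 \right)} \left(0 + 6\right) = \left(4 + 2\right) \left(0 + 6\right) = 6 \cdot 6 = 36$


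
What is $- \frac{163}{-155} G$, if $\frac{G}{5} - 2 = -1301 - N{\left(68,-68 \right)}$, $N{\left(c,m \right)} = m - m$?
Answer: $- \frac{211737}{31} \approx -6830.2$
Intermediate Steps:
$N{\left(c,m \right)} = 0$
$G = -6495$ ($G = 10 + 5 \left(-1301 - 0\right) = 10 + 5 \left(-1301 + 0\right) = 10 + 5 \left(-1301\right) = 10 - 6505 = -6495$)
$- \frac{163}{-155} G = - \frac{163}{-155} \left(-6495\right) = \left(-163\right) \left(- \frac{1}{155}\right) \left(-6495\right) = \frac{163}{155} \left(-6495\right) = - \frac{211737}{31}$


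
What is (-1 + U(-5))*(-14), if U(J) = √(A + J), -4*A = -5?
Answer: 14 - 7*I*√15 ≈ 14.0 - 27.111*I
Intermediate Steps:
A = 5/4 (A = -¼*(-5) = 5/4 ≈ 1.2500)
U(J) = √(5/4 + J)
(-1 + U(-5))*(-14) = (-1 + √(5 + 4*(-5))/2)*(-14) = (-1 + √(5 - 20)/2)*(-14) = (-1 + √(-15)/2)*(-14) = (-1 + (I*√15)/2)*(-14) = (-1 + I*√15/2)*(-14) = 14 - 7*I*√15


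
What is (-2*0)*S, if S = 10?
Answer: 0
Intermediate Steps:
(-2*0)*S = -2*0*10 = 0*10 = 0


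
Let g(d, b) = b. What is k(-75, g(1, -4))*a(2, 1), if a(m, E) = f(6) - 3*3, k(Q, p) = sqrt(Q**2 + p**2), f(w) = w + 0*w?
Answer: -3*sqrt(5641) ≈ -225.32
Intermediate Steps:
f(w) = w (f(w) = w + 0 = w)
a(m, E) = -3 (a(m, E) = 6 - 3*3 = 6 - 9 = -3)
k(-75, g(1, -4))*a(2, 1) = sqrt((-75)**2 + (-4)**2)*(-3) = sqrt(5625 + 16)*(-3) = sqrt(5641)*(-3) = -3*sqrt(5641)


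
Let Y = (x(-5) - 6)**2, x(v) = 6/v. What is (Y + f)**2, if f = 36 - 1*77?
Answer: 73441/625 ≈ 117.51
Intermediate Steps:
Y = 1296/25 (Y = (6/(-5) - 6)**2 = (6*(-1/5) - 6)**2 = (-6/5 - 6)**2 = (-36/5)**2 = 1296/25 ≈ 51.840)
f = -41 (f = 36 - 77 = -41)
(Y + f)**2 = (1296/25 - 41)**2 = (271/25)**2 = 73441/625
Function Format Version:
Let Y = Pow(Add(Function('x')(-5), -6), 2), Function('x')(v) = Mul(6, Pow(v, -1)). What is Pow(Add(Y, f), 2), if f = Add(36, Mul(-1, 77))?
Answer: Rational(73441, 625) ≈ 117.51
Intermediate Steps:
Y = Rational(1296, 25) (Y = Pow(Add(Mul(6, Pow(-5, -1)), -6), 2) = Pow(Add(Mul(6, Rational(-1, 5)), -6), 2) = Pow(Add(Rational(-6, 5), -6), 2) = Pow(Rational(-36, 5), 2) = Rational(1296, 25) ≈ 51.840)
f = -41 (f = Add(36, -77) = -41)
Pow(Add(Y, f), 2) = Pow(Add(Rational(1296, 25), -41), 2) = Pow(Rational(271, 25), 2) = Rational(73441, 625)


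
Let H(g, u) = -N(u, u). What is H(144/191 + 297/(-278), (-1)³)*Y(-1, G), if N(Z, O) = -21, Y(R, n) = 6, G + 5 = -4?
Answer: 126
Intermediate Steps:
G = -9 (G = -5 - 4 = -9)
H(g, u) = 21 (H(g, u) = -1*(-21) = 21)
H(144/191 + 297/(-278), (-1)³)*Y(-1, G) = 21*6 = 126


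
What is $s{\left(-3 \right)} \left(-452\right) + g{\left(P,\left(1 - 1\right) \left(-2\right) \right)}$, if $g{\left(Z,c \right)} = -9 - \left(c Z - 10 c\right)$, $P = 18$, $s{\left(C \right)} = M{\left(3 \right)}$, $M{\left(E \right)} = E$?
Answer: $-1365$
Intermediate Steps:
$s{\left(C \right)} = 3$
$g{\left(Z,c \right)} = -9 + 10 c - Z c$ ($g{\left(Z,c \right)} = -9 - \left(Z c - 10 c\right) = -9 - \left(- 10 c + Z c\right) = -9 + 10 c - Z c$)
$s{\left(-3 \right)} \left(-452\right) + g{\left(P,\left(1 - 1\right) \left(-2\right) \right)} = 3 \left(-452\right) - \left(9 + 8 \left(1 - 1\right) \left(-2\right)\right) = -1356 - \left(9 + 8 \cdot 0 \left(-2\right)\right) = -1356 - \left(9 + 18 \cdot 0\right) = -1356 + \left(-9 + 0 + 0\right) = -1356 - 9 = -1365$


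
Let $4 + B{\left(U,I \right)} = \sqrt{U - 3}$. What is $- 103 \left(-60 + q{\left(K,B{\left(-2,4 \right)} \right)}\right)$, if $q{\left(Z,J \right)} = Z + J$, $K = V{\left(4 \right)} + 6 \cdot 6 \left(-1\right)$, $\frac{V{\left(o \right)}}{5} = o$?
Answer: $8240 - 103 i \sqrt{5} \approx 8240.0 - 230.31 i$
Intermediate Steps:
$V{\left(o \right)} = 5 o$
$B{\left(U,I \right)} = -4 + \sqrt{-3 + U}$ ($B{\left(U,I \right)} = -4 + \sqrt{U - 3} = -4 + \sqrt{-3 + U}$)
$K = -16$ ($K = 5 \cdot 4 + 6 \cdot 6 \left(-1\right) = 20 + 36 \left(-1\right) = 20 - 36 = -16$)
$q{\left(Z,J \right)} = J + Z$
$- 103 \left(-60 + q{\left(K,B{\left(-2,4 \right)} \right)}\right) = - 103 \left(-60 - \left(20 - \sqrt{-3 - 2}\right)\right) = - 103 \left(-60 - \left(20 - i \sqrt{5}\right)\right) = - 103 \left(-80 + i \sqrt{5}\right) = 8240 - 103 i \sqrt{5}$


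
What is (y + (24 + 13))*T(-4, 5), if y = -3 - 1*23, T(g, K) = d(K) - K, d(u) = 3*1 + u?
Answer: 33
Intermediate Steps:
d(u) = 3 + u
T(g, K) = 3 (T(g, K) = (3 + K) - K = 3)
y = -26 (y = -3 - 23 = -26)
(y + (24 + 13))*T(-4, 5) = (-26 + (24 + 13))*3 = (-26 + 37)*3 = 11*3 = 33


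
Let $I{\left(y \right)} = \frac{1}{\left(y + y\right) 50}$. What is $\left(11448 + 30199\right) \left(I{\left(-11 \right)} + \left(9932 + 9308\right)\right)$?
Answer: $\frac{881417066353}{1100} \approx 8.0129 \cdot 10^{8}$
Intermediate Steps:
$I{\left(y \right)} = \frac{1}{100 y}$ ($I{\left(y \right)} = \frac{1}{2 y} \frac{1}{50} = \frac{1}{100 y}$)
$\left(11448 + 30199\right) \left(I{\left(-11 \right)} + \left(9932 + 9308\right)\right) = \left(11448 + 30199\right) \left(\frac{1}{100 \left(-11\right)} + \left(9932 + 9308\right)\right) = 41647 \left(\frac{1}{100} \left(- \frac{1}{11}\right) + 19240\right) = 41647 \left(- \frac{1}{1100} + 19240\right) = 41647 \cdot \frac{21163999}{1100} = \frac{881417066353}{1100}$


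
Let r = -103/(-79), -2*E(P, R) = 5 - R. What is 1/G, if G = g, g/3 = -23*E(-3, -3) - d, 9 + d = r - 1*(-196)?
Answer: -79/22824 ≈ -0.0034613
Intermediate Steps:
E(P, R) = -5/2 + R/2 (E(P, R) = -(5 - R)/2 = -5/2 + R/2)
r = 103/79 (r = -103*(-1/79) = 103/79 ≈ 1.3038)
d = 14876/79 (d = -9 + (103/79 - 1*(-196)) = -9 + (103/79 + 196) = -9 + 15587/79 = 14876/79 ≈ 188.30)
g = -22824/79 (g = 3*(-23*(-5/2 + (½)*(-3)) - 1*14876/79) = 3*(-23*(-5/2 - 3/2) - 14876/79) = 3*(-23*(-4) - 14876/79) = 3*(92 - 14876/79) = 3*(-7608/79) = -22824/79 ≈ -288.91)
G = -22824/79 ≈ -288.91
1/G = 1/(-22824/79) = -79/22824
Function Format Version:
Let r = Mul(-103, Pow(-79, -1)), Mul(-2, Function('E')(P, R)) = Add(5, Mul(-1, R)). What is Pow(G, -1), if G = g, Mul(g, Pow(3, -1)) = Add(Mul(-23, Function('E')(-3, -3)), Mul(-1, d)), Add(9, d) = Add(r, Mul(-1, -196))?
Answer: Rational(-79, 22824) ≈ -0.0034613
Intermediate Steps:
Function('E')(P, R) = Add(Rational(-5, 2), Mul(Rational(1, 2), R)) (Function('E')(P, R) = Mul(Rational(-1, 2), Add(5, Mul(-1, R))) = Add(Rational(-5, 2), Mul(Rational(1, 2), R)))
r = Rational(103, 79) (r = Mul(-103, Rational(-1, 79)) = Rational(103, 79) ≈ 1.3038)
d = Rational(14876, 79) (d = Add(-9, Add(Rational(103, 79), Mul(-1, -196))) = Add(-9, Add(Rational(103, 79), 196)) = Add(-9, Rational(15587, 79)) = Rational(14876, 79) ≈ 188.30)
g = Rational(-22824, 79) (g = Mul(3, Add(Mul(-23, Add(Rational(-5, 2), Mul(Rational(1, 2), -3))), Mul(-1, Rational(14876, 79)))) = Mul(3, Add(Mul(-23, Add(Rational(-5, 2), Rational(-3, 2))), Rational(-14876, 79))) = Mul(3, Add(Mul(-23, -4), Rational(-14876, 79))) = Mul(3, Add(92, Rational(-14876, 79))) = Mul(3, Rational(-7608, 79)) = Rational(-22824, 79) ≈ -288.91)
G = Rational(-22824, 79) ≈ -288.91
Pow(G, -1) = Pow(Rational(-22824, 79), -1) = Rational(-79, 22824)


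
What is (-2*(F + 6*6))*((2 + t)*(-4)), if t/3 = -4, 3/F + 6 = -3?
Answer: -8560/3 ≈ -2853.3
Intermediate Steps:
F = -⅓ (F = 3/(-6 - 3) = 3/(-9) = 3*(-⅑) = -⅓ ≈ -0.33333)
t = -12 (t = 3*(-4) = -12)
(-2*(F + 6*6))*((2 + t)*(-4)) = (-2*(-⅓ + 6*6))*((2 - 12)*(-4)) = (-2*(-⅓ + 36))*(-10*(-4)) = -2*107/3*40 = -214/3*40 = -8560/3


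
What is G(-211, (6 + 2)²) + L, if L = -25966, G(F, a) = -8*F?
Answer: -24278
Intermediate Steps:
G(-211, (6 + 2)²) + L = -8*(-211) - 25966 = 1688 - 25966 = -24278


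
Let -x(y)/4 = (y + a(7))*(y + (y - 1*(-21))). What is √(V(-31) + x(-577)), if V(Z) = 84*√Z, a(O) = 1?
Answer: 2*√(-652608 + 21*I*√31) ≈ 0.14474 + 1615.7*I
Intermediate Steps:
x(y) = -4*(1 + y)*(21 + 2*y) (x(y) = -4*(y + 1)*(y + (y - 1*(-21))) = -4*(1 + y)*(y + (y + 21)) = -4*(1 + y)*(y + (21 + y)) = -4*(1 + y)*(21 + 2*y))
√(V(-31) + x(-577)) = √(84*√(-31) + (-84 - 92*(-577) - 8*(-577)²)) = √(84*(I*√31) + (-84 + 53084 - 8*332929)) = √(84*I*√31 + (-84 + 53084 - 2663432)) = √(84*I*√31 - 2610432) = √(-2610432 + 84*I*√31)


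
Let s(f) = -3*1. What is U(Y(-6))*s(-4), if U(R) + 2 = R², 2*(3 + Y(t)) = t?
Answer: -102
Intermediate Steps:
Y(t) = -3 + t/2
U(R) = -2 + R²
s(f) = -3
U(Y(-6))*s(-4) = (-2 + (-3 + (½)*(-6))²)*(-3) = (-2 + (-3 - 3)²)*(-3) = (-2 + (-6)²)*(-3) = (-2 + 36)*(-3) = 34*(-3) = -102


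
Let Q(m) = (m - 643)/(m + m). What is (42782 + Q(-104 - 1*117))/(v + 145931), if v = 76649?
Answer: 4727627/24595090 ≈ 0.19222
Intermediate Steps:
Q(m) = (-643 + m)/(2*m) (Q(m) = (-643 + m)/((2*m)) = (-643 + m)*(1/(2*m)) = (-643 + m)/(2*m))
(42782 + Q(-104 - 1*117))/(v + 145931) = (42782 + (-643 + (-104 - 1*117))/(2*(-104 - 1*117)))/(76649 + 145931) = (42782 + (-643 + (-104 - 117))/(2*(-104 - 117)))/222580 = (42782 + (½)*(-643 - 221)/(-221))*(1/222580) = (42782 + (½)*(-1/221)*(-864))*(1/222580) = (42782 + 432/221)*(1/222580) = (9455254/221)*(1/222580) = 4727627/24595090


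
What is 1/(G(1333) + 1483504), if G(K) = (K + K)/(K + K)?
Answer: 1/1483505 ≈ 6.7408e-7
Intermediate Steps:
G(K) = 1 (G(K) = (2*K)/((2*K)) = (2*K)*(1/(2*K)) = 1)
1/(G(1333) + 1483504) = 1/(1 + 1483504) = 1/1483505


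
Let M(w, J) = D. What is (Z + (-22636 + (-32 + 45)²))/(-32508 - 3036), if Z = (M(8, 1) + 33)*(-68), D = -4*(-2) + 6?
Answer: 25663/35544 ≈ 0.72201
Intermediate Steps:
D = 14 (D = 8 + 6 = 14)
M(w, J) = 14
Z = -3196 (Z = (14 + 33)*(-68) = 47*(-68) = -3196)
(Z + (-22636 + (-32 + 45)²))/(-32508 - 3036) = (-3196 + (-22636 + (-32 + 45)²))/(-32508 - 3036) = (-3196 + (-22636 + 13²))/(-35544) = (-3196 + (-22636 + 169))*(-1/35544) = (-3196 - 22467)*(-1/35544) = -25663*(-1/35544) = 25663/35544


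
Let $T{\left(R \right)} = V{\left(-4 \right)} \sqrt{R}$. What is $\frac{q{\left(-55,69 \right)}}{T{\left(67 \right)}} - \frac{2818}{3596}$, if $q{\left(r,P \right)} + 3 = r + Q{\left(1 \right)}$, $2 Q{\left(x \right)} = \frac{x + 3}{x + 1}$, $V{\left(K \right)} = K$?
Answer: $- \frac{1409}{1798} + \frac{57 \sqrt{67}}{268} \approx 0.95727$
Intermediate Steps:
$Q{\left(x \right)} = \frac{3 + x}{2 \left(1 + x\right)}$ ($Q{\left(x \right)} = \frac{\left(x + 3\right) \frac{1}{x + 1}}{2} = \frac{\left(3 + x\right) \frac{1}{1 + x}}{2} = \frac{\frac{1}{1 + x} \left(3 + x\right)}{2} = \frac{3 + x}{2 \left(1 + x\right)}$)
$T{\left(R \right)} = - 4 \sqrt{R}$
$q{\left(r,P \right)} = -2 + r$ ($q{\left(r,P \right)} = -3 + \left(r + \frac{3 + 1}{2 \left(1 + 1\right)}\right) = -3 + \left(r + \frac{1}{2} \cdot \frac{1}{2} \cdot 4\right) = -3 + \left(r + 1\right) = -3 + \left(1 + r\right) = -2 + r$)
$\frac{q{\left(-55,69 \right)}}{T{\left(67 \right)}} - \frac{2818}{3596} = \frac{-2 - 55}{\left(-4\right) \sqrt{67}} - \frac{2818}{3596} = - 57 \left(- \frac{\sqrt{67}}{268}\right) - \frac{1409}{1798} = \frac{57 \sqrt{67}}{268} - \frac{1409}{1798} = - \frac{1409}{1798} + \frac{57 \sqrt{67}}{268}$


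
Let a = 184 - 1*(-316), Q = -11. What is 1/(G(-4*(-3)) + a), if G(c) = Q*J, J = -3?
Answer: 1/533 ≈ 0.0018762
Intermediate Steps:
a = 500 (a = 184 + 316 = 500)
G(c) = 33 (G(c) = -11*(-3) = 33)
1/(G(-4*(-3)) + a) = 1/(33 + 500) = 1/533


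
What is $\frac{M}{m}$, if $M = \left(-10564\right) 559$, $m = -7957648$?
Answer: $\frac{1476319}{1989412} \approx 0.74209$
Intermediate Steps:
$M = -5905276$
$\frac{M}{m} = - \frac{5905276}{-7957648} = \left(-5905276\right) \left(- \frac{1}{7957648}\right) = \frac{1476319}{1989412}$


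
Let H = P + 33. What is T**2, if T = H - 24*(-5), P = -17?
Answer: 18496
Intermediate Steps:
H = 16 (H = -17 + 33 = 16)
T = 136 (T = 16 - 24*(-5) = 16 + 120 = 136)
T**2 = 136**2 = 18496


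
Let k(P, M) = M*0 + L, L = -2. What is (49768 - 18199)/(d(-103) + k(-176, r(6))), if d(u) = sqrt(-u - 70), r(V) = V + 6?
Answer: 63138/29 + 31569*sqrt(33)/29 ≈ 8430.6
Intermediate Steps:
r(V) = 6 + V
k(P, M) = -2 (k(P, M) = M*0 - 2 = 0 - 2 = -2)
d(u) = sqrt(-70 - u)
(49768 - 18199)/(d(-103) + k(-176, r(6))) = (49768 - 18199)/(sqrt(-70 - 1*(-103)) - 2) = 31569/(sqrt(-70 + 103) - 2) = 31569/(sqrt(33) - 2) = 31569/(-2 + sqrt(33))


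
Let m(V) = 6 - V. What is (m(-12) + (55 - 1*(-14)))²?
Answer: 7569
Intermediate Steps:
(m(-12) + (55 - 1*(-14)))² = ((6 - 1*(-12)) + (55 - 1*(-14)))² = ((6 + 12) + (55 + 14))² = (18 + 69)² = 87² = 7569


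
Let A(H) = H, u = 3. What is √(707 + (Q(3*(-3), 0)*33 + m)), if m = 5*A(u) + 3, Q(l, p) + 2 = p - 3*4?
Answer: √263 ≈ 16.217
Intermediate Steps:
Q(l, p) = -14 + p (Q(l, p) = -2 + (p - 3*4) = -2 + (p - 12) = -2 + (-12 + p) = -14 + p)
m = 18 (m = 5*3 + 3 = 15 + 3 = 18)
√(707 + (Q(3*(-3), 0)*33 + m)) = √(707 + ((-14 + 0)*33 + 18)) = √(707 + (-14*33 + 18)) = √(707 + (-462 + 18)) = √(707 - 444) = √263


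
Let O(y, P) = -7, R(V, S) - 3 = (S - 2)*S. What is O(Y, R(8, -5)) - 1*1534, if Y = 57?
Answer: -1541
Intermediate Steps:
R(V, S) = 3 + S*(-2 + S) (R(V, S) = 3 + (S - 2)*S = 3 + (-2 + S)*S = 3 + S*(-2 + S))
O(Y, R(8, -5)) - 1*1534 = -7 - 1*1534 = -7 - 1534 = -1541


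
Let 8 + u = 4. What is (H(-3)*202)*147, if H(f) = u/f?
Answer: 39592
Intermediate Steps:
u = -4 (u = -8 + 4 = -4)
H(f) = -4/f
(H(-3)*202)*147 = (-4/(-3)*202)*147 = (-4*(-1/3)*202)*147 = ((4/3)*202)*147 = (808/3)*147 = 39592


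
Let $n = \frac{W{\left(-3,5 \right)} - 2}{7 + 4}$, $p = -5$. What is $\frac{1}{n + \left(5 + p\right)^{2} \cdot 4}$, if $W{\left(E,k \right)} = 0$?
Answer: $- \frac{11}{2} \approx -5.5$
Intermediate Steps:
$n = - \frac{2}{11}$ ($n = \frac{0 - 2}{7 + 4} = - \frac{2}{11} \approx -0.18182$)
$\frac{1}{n + \left(5 + p\right)^{2} \cdot 4} = \frac{1}{- \frac{2}{11} + \left(5 - 5\right)^{2} \cdot 4} = \frac{1}{- \frac{2}{11} + 0^{2} \cdot 4} = \frac{1}{- \frac{2}{11} + 0 \cdot 4} = \frac{1}{- \frac{2}{11} + 0} = \frac{1}{- \frac{2}{11}} = - \frac{11}{2}$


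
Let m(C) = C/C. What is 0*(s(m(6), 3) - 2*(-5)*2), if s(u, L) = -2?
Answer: 0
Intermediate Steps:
m(C) = 1
0*(s(m(6), 3) - 2*(-5)*2) = 0*(-2 - 2*(-5)*2) = 0*(-2 + 10*2) = 0*(-2 + 20) = 0*18 = 0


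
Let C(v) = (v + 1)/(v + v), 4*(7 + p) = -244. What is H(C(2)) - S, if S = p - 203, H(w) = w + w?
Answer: 545/2 ≈ 272.50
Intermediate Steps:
p = -68 (p = -7 + (¼)*(-244) = -7 - 61 = -68)
C(v) = (1 + v)/(2*v) (C(v) = (1 + v)/((2*v)) = (1 + v)*(1/(2*v)) = (1 + v)/(2*v))
H(w) = 2*w
S = -271 (S = -68 - 203 = -271)
H(C(2)) - S = 2*((½)*(1 + 2)/2) - 1*(-271) = 2*((½)*(½)*3) + 271 = 2*(¾) + 271 = 3/2 + 271 = 545/2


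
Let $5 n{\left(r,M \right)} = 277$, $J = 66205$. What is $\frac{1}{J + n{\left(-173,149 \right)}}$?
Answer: $\frac{5}{331302} \approx 1.5092 \cdot 10^{-5}$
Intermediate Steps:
$n{\left(r,M \right)} = \frac{277}{5}$ ($n{\left(r,M \right)} = \frac{1}{5} \cdot 277 = \frac{277}{5}$)
$\frac{1}{J + n{\left(-173,149 \right)}} = \frac{1}{66205 + \frac{277}{5}} = \frac{1}{\frac{331302}{5}} = \frac{5}{331302}$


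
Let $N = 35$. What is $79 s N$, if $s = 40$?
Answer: $110600$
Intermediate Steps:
$79 s N = 79 \cdot 40 \cdot 35 = 3160 \cdot 35 = 110600$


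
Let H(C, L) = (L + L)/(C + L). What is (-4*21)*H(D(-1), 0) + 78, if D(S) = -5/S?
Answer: 78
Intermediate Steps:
H(C, L) = 2*L/(C + L) (H(C, L) = (2*L)/(C + L) = 2*L/(C + L))
(-4*21)*H(D(-1), 0) + 78 = (-4*21)*(2*0/(-5/(-1) + 0)) + 78 = -168*0/(-5*(-1) + 0) + 78 = -168*0/(5 + 0) + 78 = -168*0/5 + 78 = -84*0 + 78 = 0 + 78 = 78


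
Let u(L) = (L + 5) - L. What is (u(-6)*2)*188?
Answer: 1880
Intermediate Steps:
u(L) = 5 (u(L) = (5 + L) - L = 5)
(u(-6)*2)*188 = (5*2)*188 = 10*188 = 1880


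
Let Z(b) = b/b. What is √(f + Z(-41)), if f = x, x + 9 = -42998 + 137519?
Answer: √94513 ≈ 307.43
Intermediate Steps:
Z(b) = 1
x = 94512 (x = -9 + (-42998 + 137519) = -9 + 94521 = 94512)
f = 94512
√(f + Z(-41)) = √(94512 + 1) = √94513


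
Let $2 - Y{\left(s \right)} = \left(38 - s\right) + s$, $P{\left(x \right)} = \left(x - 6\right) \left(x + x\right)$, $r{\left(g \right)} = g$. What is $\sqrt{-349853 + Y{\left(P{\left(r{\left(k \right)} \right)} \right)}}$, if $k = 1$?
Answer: $i \sqrt{349889} \approx 591.51 i$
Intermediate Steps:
$P{\left(x \right)} = 2 x \left(-6 + x\right)$ ($P{\left(x \right)} = \left(-6 + x\right) 2 x = 2 x \left(-6 + x\right)$)
$Y{\left(s \right)} = -36$ ($Y{\left(s \right)} = 2 - \left(\left(38 - s\right) + s\right) = 2 - 38 = -36$)
$\sqrt{-349853 + Y{\left(P{\left(r{\left(k \right)} \right)} \right)}} = \sqrt{-349853 - 36} = \sqrt{-349889} = i \sqrt{349889}$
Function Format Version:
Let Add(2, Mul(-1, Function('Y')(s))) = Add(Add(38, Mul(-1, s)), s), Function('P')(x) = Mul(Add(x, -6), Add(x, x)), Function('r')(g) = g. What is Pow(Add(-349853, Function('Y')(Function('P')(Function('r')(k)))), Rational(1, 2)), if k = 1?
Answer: Mul(I, Pow(349889, Rational(1, 2))) ≈ Mul(591.51, I)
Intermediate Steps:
Function('P')(x) = Mul(2, x, Add(-6, x)) (Function('P')(x) = Mul(Add(-6, x), Mul(2, x)) = Mul(2, x, Add(-6, x)))
Function('Y')(s) = -36 (Function('Y')(s) = Add(2, Mul(-1, Add(Add(38, Mul(-1, s)), s))) = Add(2, Mul(-1, 38)) = Add(2, -38) = -36)
Pow(Add(-349853, Function('Y')(Function('P')(Function('r')(k)))), Rational(1, 2)) = Pow(Add(-349853, -36), Rational(1, 2)) = Pow(-349889, Rational(1, 2)) = Mul(I, Pow(349889, Rational(1, 2)))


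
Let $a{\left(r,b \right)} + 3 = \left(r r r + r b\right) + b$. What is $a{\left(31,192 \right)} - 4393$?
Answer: $31539$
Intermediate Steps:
$a{\left(r,b \right)} = -3 + b + r^{3} + b r$ ($a{\left(r,b \right)} = -3 + \left(\left(r r r + r b\right) + b\right) = -3 + \left(\left(r^{2} r + b r\right) + b\right) = -3 + \left(\left(r^{3} + b r\right) + b\right) = -3 + \left(b + r^{3} + b r\right) = -3 + b + r^{3} + b r$)
$a{\left(31,192 \right)} - 4393 = \left(-3 + 192 + 31^{3} + 192 \cdot 31\right) - 4393 = \left(-3 + 192 + 29791 + 5952\right) - 4393 = 35932 - 4393 = 31539$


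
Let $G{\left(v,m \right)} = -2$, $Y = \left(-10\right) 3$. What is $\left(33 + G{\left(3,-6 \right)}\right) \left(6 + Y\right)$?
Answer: $-744$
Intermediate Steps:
$Y = -30$
$\left(33 + G{\left(3,-6 \right)}\right) \left(6 + Y\right) = \left(33 - 2\right) \left(6 - 30\right) = 31 \left(-24\right) = -744$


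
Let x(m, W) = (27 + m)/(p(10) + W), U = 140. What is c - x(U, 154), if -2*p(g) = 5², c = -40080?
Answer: -11342974/283 ≈ -40081.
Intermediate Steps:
p(g) = -25/2 (p(g) = -½*5² = -½*25 = -25/2)
x(m, W) = (27 + m)/(-25/2 + W)
c - x(U, 154) = -40080 - 2*(27 + 140)/(-25 + 2*154) = -40080 - 2*167/(-25 + 308) = -40080 - 2*167/283 = -40080 - 1*334/283 = -40080 - 334/283 = -11342974/283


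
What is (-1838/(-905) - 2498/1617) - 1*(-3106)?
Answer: 4545985166/1463385 ≈ 3106.5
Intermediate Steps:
(-1838/(-905) - 2498/1617) - 1*(-3106) = (-1838*(-1/905) - 2498*1/1617) + 3106 = (1838/905 - 2498/1617) + 3106 = 711356/1463385 + 3106 = 4545985166/1463385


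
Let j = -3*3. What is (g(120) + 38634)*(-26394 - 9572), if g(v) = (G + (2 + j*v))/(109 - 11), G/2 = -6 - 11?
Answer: -1389102340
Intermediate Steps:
j = -9
G = -34 (G = 2*(-6 - 11) = 2*(-17) = -34)
g(v) = -16/49 - 9*v/98 (g(v) = (-34 + (2 - 9*v))/(109 - 11) = (-32 - 9*v)/98 = (-32 - 9*v)*(1/98) = -16/49 - 9*v/98)
(g(120) + 38634)*(-26394 - 9572) = ((-16/49 - 9/98*120) + 38634)*(-26394 - 9572) = ((-16/49 - 540/49) + 38634)*(-35966) = (-556/49 + 38634)*(-35966) = (1892510/49)*(-35966) = -1389102340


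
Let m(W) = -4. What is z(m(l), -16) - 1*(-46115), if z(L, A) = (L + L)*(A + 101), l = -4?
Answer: 45435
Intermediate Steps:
z(L, A) = 2*L*(101 + A) (z(L, A) = (2*L)*(101 + A) = 2*L*(101 + A))
z(m(l), -16) - 1*(-46115) = 2*(-4)*(101 - 16) - 1*(-46115) = 2*(-4)*85 + 46115 = -680 + 46115 = 45435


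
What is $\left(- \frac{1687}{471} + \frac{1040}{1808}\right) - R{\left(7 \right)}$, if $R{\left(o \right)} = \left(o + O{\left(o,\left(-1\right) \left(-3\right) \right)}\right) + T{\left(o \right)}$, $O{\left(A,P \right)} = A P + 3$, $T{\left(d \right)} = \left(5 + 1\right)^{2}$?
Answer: $- \frac{3725957}{53223} \approx -70.006$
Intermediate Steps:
$T{\left(d \right)} = 36$ ($T{\left(d \right)} = 6^{2} = 36$)
$O{\left(A,P \right)} = 3 + A P$
$R{\left(o \right)} = 39 + 4 o$ ($R{\left(o \right)} = \left(o + \left(3 + o \left(\left(-1\right) \left(-3\right)\right)\right)\right) + 36 = \left(o + \left(3 + o 3\right)\right) + 36 = \left(o + \left(3 + 3 o\right)\right) + 36 = \left(3 + 4 o\right) + 36 = 39 + 4 o$)
$\left(- \frac{1687}{471} + \frac{1040}{1808}\right) - R{\left(7 \right)} = \left(- \frac{1687}{471} + \frac{1040}{1808}\right) - \left(39 + 4 \cdot 7\right) = \left(\left(-1687\right) \frac{1}{471} + 1040 \cdot \frac{1}{1808}\right) - \left(39 + 28\right) = \left(- \frac{1687}{471} + \frac{65}{113}\right) - 67 = - \frac{160016}{53223} - 67 = - \frac{3725957}{53223}$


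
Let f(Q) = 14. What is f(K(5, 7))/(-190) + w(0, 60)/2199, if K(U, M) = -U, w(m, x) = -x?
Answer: -7031/69635 ≈ -0.10097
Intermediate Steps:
f(K(5, 7))/(-190) + w(0, 60)/2199 = 14/(-190) - 1*60/2199 = 14*(-1/190) - 60*1/2199 = -7/95 - 20/733 = -7031/69635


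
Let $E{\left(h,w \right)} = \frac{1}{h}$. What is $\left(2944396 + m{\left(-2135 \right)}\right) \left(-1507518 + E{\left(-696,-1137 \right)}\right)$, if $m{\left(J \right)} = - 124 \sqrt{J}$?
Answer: $- \frac{772339015364371}{174} + \frac{32526208399 i \sqrt{2135}}{174} \approx -4.4387 \cdot 10^{12} + 8.6374 \cdot 10^{9} i$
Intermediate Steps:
$\left(2944396 + m{\left(-2135 \right)}\right) \left(-1507518 + E{\left(-696,-1137 \right)}\right) = \left(2944396 - 124 \sqrt{-2135}\right) \left(-1507518 + \frac{1}{-696}\right) = \left(2944396 - 124 i \sqrt{2135}\right) \left(-1507518 - \frac{1}{696}\right) = \left(2944396 - 124 i \sqrt{2135}\right) \left(- \frac{1049232529}{696}\right) = - \frac{772339015364371}{174} + \frac{32526208399 i \sqrt{2135}}{174}$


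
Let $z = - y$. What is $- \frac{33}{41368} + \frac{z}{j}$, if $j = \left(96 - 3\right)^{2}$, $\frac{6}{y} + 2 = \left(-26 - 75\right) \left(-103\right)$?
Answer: $- \frac{989623475}{1240464281544} \approx -0.00079778$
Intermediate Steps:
$y = \frac{2}{3467}$ ($y = \frac{6}{-2 + \left(-26 - 75\right) \left(-103\right)} = \frac{6}{-2 - -10403} = \frac{6}{-2 + 10403} = \frac{6}{10401} = 6 \cdot \frac{1}{10401} = \frac{2}{3467} \approx 0.00057687$)
$j = 8649$ ($j = \left(96 - 3\right)^{2} = 93^{2} = 8649$)
$z = - \frac{2}{3467}$ ($z = \left(-1\right) \frac{2}{3467} = - \frac{2}{3467} \approx -0.00057687$)
$- \frac{33}{41368} + \frac{z}{j} = - \frac{33}{41368} - \frac{2}{3467 \cdot 8649} = \left(-33\right) \frac{1}{41368} - \frac{2}{29986083} = - \frac{33}{41368} - \frac{2}{29986083} = - \frac{989623475}{1240464281544}$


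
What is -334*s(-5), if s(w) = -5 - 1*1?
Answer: 2004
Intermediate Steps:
s(w) = -6 (s(w) = -5 - 1 = -6)
-334*s(-5) = -334*(-6) = 2004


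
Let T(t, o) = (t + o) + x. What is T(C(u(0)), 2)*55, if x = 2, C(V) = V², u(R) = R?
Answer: 220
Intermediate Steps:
T(t, o) = 2 + o + t (T(t, o) = (t + o) + 2 = (o + t) + 2 = 2 + o + t)
T(C(u(0)), 2)*55 = (2 + 2 + 0²)*55 = (2 + 2 + 0)*55 = 4*55 = 220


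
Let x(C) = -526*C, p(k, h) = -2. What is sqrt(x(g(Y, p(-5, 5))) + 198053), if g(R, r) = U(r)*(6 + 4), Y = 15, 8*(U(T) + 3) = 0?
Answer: sqrt(213833) ≈ 462.42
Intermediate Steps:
U(T) = -3 (U(T) = -3 + (1/8)*0 = -3 + 0 = -3)
g(R, r) = -30 (g(R, r) = -3*(6 + 4) = -3*10 = -30)
sqrt(x(g(Y, p(-5, 5))) + 198053) = sqrt(-526*(-30) + 198053) = sqrt(15780 + 198053) = sqrt(213833)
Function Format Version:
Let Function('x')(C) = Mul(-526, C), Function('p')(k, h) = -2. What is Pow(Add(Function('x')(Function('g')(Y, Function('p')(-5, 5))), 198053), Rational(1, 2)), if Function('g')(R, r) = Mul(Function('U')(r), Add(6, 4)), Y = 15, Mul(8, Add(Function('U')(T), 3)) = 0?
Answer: Pow(213833, Rational(1, 2)) ≈ 462.42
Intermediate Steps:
Function('U')(T) = -3 (Function('U')(T) = Add(-3, Mul(Rational(1, 8), 0)) = Add(-3, 0) = -3)
Function('g')(R, r) = -30 (Function('g')(R, r) = Mul(-3, Add(6, 4)) = Mul(-3, 10) = -30)
Pow(Add(Function('x')(Function('g')(Y, Function('p')(-5, 5))), 198053), Rational(1, 2)) = Pow(Add(Mul(-526, -30), 198053), Rational(1, 2)) = Pow(Add(15780, 198053), Rational(1, 2)) = Pow(213833, Rational(1, 2))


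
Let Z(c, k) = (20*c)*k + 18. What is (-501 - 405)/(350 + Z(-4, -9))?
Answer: -453/544 ≈ -0.83272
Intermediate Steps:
Z(c, k) = 18 + 20*c*k (Z(c, k) = 20*c*k + 18 = 18 + 20*c*k)
(-501 - 405)/(350 + Z(-4, -9)) = (-501 - 405)/(350 + (18 + 20*(-4)*(-9))) = -906/(350 + (18 + 720)) = -906/(350 + 738) = -906/1088 = -906*1/1088 = -453/544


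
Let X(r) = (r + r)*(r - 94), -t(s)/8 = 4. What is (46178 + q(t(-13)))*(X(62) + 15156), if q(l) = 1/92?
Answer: 11882710469/23 ≈ 5.1664e+8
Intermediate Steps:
t(s) = -32 (t(s) = -8*4 = -32)
q(l) = 1/92
X(r) = 2*r*(-94 + r) (X(r) = (2*r)*(-94 + r) = 2*r*(-94 + r))
(46178 + q(t(-13)))*(X(62) + 15156) = (46178 + 1/92)*(2*62*(-94 + 62) + 15156) = 4248377*(2*62*(-32) + 15156)/92 = 4248377*(-3968 + 15156)/92 = (4248377/92)*11188 = 11882710469/23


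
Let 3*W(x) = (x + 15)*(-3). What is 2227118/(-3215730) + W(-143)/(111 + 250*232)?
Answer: -64504220329/93434643015 ≈ -0.69037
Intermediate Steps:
W(x) = -15 - x (W(x) = ((x + 15)*(-3))/3 = ((15 + x)*(-3))/3 = (-45 - 3*x)/3 = -15 - x)
2227118/(-3215730) + W(-143)/(111 + 250*232) = 2227118/(-3215730) + (-15 - 1*(-143))/(111 + 250*232) = 2227118*(-1/3215730) + (-15 + 143)/(111 + 58000) = -1113559/1607865 + 128/58111 = -64504220329/93434643015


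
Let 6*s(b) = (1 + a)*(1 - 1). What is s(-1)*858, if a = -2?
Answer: 0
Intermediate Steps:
s(b) = 0 (s(b) = ((1 - 2)*(1 - 1))/6 = (-1*0)/6 = (1/6)*0 = 0)
s(-1)*858 = 0*858 = 0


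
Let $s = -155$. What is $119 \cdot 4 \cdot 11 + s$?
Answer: $5081$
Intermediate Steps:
$119 \cdot 4 \cdot 11 + s = 119 \cdot 4 \cdot 11 - 155 = 119 \cdot 44 - 155 = 5236 - 155 = 5081$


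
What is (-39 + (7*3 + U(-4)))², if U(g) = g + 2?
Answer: 400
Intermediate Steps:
U(g) = 2 + g
(-39 + (7*3 + U(-4)))² = (-39 + (7*3 + (2 - 4)))² = (-39 + (21 - 2))² = (-39 + 19)² = (-20)² = 400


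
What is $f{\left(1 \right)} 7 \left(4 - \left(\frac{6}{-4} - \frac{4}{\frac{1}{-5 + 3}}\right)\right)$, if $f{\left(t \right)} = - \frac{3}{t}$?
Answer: $\frac{105}{2} \approx 52.5$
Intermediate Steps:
$f{\left(1 \right)} 7 \left(4 - \left(\frac{6}{-4} - \frac{4}{\frac{1}{-5 + 3}}\right)\right) = - \frac{3}{1} \cdot 7 \left(4 - \left(\frac{6}{-4} - \frac{4}{\frac{1}{-5 + 3}}\right)\right) = \left(-3\right) 1 \cdot 7 \left(4 - \left(6 \left(- \frac{1}{4}\right) - \frac{4}{\frac{1}{-2}}\right)\right) = \left(-3\right) 7 \left(4 - \left(- \frac{3}{2} - \frac{4}{- \frac{1}{2}}\right)\right) = - 21 \left(4 - \left(- \frac{3}{2} - -8\right)\right) = - 21 \left(4 - \left(- \frac{3}{2} + 8\right)\right) = - 21 \left(4 - \frac{13}{2}\right) = \left(-21\right) \left(- \frac{5}{2}\right) = \frac{105}{2}$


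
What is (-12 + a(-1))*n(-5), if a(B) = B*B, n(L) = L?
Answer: 55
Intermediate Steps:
a(B) = B²
(-12 + a(-1))*n(-5) = (-12 + (-1)²)*(-5) = (-12 + 1)*(-5) = -11*(-5) = 55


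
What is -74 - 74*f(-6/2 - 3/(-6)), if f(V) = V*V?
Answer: -1073/2 ≈ -536.50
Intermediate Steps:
f(V) = V**2
-74 - 74*f(-6/2 - 3/(-6)) = -74 - 74*(-6/2 - 3/(-6))**2 = -74 - 74*(-6*1/2 - 3*(-1/6))**2 = -74 - 74*(-3 + 1/2)**2 = -74 - 74*(-5/2)**2 = -74 - 74*25/4 = -74 - 925/2 = -1073/2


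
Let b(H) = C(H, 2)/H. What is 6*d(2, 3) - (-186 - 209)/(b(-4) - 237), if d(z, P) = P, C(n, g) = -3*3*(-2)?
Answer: 7904/483 ≈ 16.364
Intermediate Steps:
C(n, g) = 18 (C(n, g) = -9*(-2) = 18)
b(H) = 18/H
6*d(2, 3) - (-186 - 209)/(b(-4) - 237) = 6*3 - (-186 - 209)/(18/(-4) - 237) = 18 - (-395)/(18*(-1/4) - 237) = 18 - (-395)/(-9/2 - 237) = 18 - (-395)/(-483/2) = 18 - (-395)*(-2)/483 = 18 - 1*790/483 = 18 - 790/483 = 7904/483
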